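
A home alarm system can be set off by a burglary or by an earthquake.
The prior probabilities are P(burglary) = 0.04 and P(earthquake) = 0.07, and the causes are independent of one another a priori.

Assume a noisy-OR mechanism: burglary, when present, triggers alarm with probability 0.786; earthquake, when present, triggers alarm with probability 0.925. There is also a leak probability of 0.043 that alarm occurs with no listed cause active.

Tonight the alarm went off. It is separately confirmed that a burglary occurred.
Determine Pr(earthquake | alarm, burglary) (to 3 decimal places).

Under noisy-OR, P(alarm | causes) = 1 − (1−0.043)·∏(1−qᵢ) over the active causes.
For the numerator, keep only earthquake=true terms: 0.98464·0.07 = 0.068925
Normalizer over all consistent configurations: 0.795202·0.93 + 0.98464·0.07 = 0.808463
P(earthquake | alarm, burglary) = 0.068925/0.808463 ≈ 0.085

Pr(earthquake | alarm, burglary) ≈ 0.085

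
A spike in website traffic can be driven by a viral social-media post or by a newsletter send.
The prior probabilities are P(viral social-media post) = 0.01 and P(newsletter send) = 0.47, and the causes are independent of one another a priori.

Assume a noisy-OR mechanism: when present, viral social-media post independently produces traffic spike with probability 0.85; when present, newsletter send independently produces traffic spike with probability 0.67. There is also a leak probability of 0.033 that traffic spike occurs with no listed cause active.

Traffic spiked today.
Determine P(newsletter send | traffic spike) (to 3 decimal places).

Under noisy-OR, P(traffic spike | causes) = 1 − (1−0.033)·∏(1−qᵢ) over the active causes.
P(traffic spike) = 0.033×0.99×0.53 + 0.68089×0.99×0.47 + 0.85495×0.01×0.53 + 0.952133×0.01×0.47 = 0.017315 + 0.316818 + 0.004531 + 0.004475 = 0.343139
Of this, 0.321293 comes from 0.316818 + 0.004475 (the newsletter send=true cases).
Hence the posterior is 0.321293/0.343139 ≈ 0.936.

P(newsletter send | traffic spike) ≈ 0.936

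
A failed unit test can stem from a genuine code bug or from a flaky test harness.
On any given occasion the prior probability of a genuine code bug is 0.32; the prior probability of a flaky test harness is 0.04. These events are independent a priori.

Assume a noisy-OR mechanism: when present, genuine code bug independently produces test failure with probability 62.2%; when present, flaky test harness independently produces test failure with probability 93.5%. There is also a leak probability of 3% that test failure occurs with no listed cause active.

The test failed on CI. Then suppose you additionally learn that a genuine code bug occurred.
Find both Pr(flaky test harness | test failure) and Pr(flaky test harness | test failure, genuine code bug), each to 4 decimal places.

Under noisy-OR, P(test failure | causes) = 1 − (1−0.03)·∏(1−qᵢ) over the active causes.
Enumerate the 4 (genuine code bug, flaky test harness) configurations and weight by the priors:
  P(test failure) = 0.03×0.68×0.96 + 0.93695×0.68×0.04 + 0.63334×0.32×0.96 + 0.976167×0.32×0.04
        = 0.019584 + 0.025485 + 0.194562 + 0.012495 = 0.252126
Keeping only the flaky test harness-present terms gives 0.037980, so
  P(flaky test harness | test failure) = 0.037980 / 0.252126 ≈ 0.1506

Now also conditioning on genuine code bug=true:
Numerator (weight on configurations with flaky test harness): 0.976167×0.04 = 0.039047
Denominator P(test failure | genuine code bug): 0.63334×0.96 + 0.976167×0.04 = 0.647053
Posterior = 0.039047 / 0.647053 ≈ 0.0603

Pr(flaky test harness | test failure) ≈ 0.1506; Pr(flaky test harness | test failure, genuine code bug) ≈ 0.0603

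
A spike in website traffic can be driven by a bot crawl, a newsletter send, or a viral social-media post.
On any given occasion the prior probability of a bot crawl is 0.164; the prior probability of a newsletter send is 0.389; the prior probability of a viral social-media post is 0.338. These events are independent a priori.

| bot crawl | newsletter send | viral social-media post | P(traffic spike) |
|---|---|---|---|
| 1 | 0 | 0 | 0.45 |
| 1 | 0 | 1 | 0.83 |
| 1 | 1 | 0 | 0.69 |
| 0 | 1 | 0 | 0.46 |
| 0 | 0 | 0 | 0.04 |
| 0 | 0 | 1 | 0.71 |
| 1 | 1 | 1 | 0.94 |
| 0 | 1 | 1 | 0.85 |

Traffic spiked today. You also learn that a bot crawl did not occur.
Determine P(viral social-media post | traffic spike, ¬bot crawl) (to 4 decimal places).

Weight on viral social-media post=true, given the evidence: 0.146628 + 0.111760 = 0.258388
Denominator P(traffic spike | ¬bot crawl): 0.04·0.611·0.662 + 0.71·0.611·0.338 + 0.46·0.389·0.662 + 0.85·0.389·0.338 = 0.393025
P(viral social-media post | traffic spike, ¬bot crawl) = 0.258388/0.393025 ≈ 0.6574

P(viral social-media post | traffic spike, ¬bot crawl) ≈ 0.6574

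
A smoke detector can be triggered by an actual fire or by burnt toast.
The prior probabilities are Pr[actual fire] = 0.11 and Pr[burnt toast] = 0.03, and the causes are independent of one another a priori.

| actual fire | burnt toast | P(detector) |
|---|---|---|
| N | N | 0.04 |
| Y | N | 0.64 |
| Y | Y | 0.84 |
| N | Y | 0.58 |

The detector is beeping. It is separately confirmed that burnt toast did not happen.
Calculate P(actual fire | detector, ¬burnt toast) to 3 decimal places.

P(actual fire | detector, ¬burnt toast) ≈ 0.664

P(detector | ¬burnt toast) = 0.04*0.89 + 0.64*0.11 = 0.035600 + 0.070400 = 0.106000
Restricting to configurations with actual fire present: 0.64*0.11 = 0.070400.
So P(actual fire | detector, ¬burnt toast) = 0.070400/0.106000 ≈ 0.664.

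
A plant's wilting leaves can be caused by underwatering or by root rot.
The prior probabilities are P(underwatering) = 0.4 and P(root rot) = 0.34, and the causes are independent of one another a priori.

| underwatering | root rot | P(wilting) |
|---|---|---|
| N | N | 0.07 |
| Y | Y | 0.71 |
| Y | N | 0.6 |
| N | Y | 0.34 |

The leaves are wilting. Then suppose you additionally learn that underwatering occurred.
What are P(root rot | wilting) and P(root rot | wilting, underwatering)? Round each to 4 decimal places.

P(root rot | wilting) ≈ 0.4713; P(root rot | wilting, underwatering) ≈ 0.3787

P(wilting) = 0.07×0.6×0.66 + 0.34×0.6×0.34 + 0.6×0.4×0.66 + 0.71×0.4×0.34 = 0.027720 + 0.069360 + 0.158400 + 0.096560 = 0.352040
Of this, 0.165920 comes from 0.069360 + 0.096560 (the root rot=true cases).
So P(root rot | wilting) = 0.165920/0.352040 ≈ 0.4713.

Now also conditioning on underwatering=true:
P(wilting | underwatering) = 0.6·0.66 + 0.71·0.34 = 0.396000 + 0.241400 = 0.637400
Restricting to configurations with root rot present: 0.71·0.34 = 0.241400.
So P(root rot | wilting, underwatering) = 0.241400/0.637400 ≈ 0.3787.
The drop from 0.4713 to 0.3787 is the explaining-away (discounting) effect.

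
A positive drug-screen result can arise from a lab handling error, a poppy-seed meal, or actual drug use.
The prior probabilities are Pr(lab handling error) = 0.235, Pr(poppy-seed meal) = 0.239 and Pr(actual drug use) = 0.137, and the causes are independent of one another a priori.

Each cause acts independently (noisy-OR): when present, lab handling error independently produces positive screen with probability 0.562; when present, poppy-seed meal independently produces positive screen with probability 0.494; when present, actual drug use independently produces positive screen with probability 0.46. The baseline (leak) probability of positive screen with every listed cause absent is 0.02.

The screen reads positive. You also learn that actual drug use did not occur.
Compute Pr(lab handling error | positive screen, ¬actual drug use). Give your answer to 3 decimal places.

Pr(lab handling error | positive screen, ¬actual drug use) ≈ 0.584

Under noisy-OR, P(positive screen | causes) = 1 − (1−0.02)·∏(1−qᵢ) over the active causes.
Enumerate the 4 (lab handling error, poppy-seed meal) configurations and weight by the priors:
  P(positive screen | ¬actual drug use) = 0.02*0.765*0.761 + 0.50412*0.765*0.239 + 0.57076*0.235*0.761 + 0.782805*0.235*0.239
        = 0.011643 + 0.092171 + 0.102072 + 0.043966 = 0.249852
Keeping only the lab handling error-present terms gives 0.146038, so
  P(lab handling error | positive screen, ¬actual drug use) = 0.146038 / 0.249852 ≈ 0.584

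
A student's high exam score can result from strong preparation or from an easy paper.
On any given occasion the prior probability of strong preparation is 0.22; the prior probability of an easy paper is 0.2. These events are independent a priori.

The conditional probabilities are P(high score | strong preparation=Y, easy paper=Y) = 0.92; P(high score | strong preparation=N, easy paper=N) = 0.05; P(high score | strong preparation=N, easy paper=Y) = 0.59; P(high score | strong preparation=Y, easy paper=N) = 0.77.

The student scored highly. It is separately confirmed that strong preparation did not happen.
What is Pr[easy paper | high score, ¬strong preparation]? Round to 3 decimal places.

Pr[easy paper | high score, ¬strong preparation] ≈ 0.747

P(high score | ¬strong preparation) = 0.05×0.8 + 0.59×0.2 = 0.040000 + 0.118000 = 0.158000
Of this, 0.118000 comes from 0.59×0.2 (the easy paper=true cases).
P(easy paper | high score, ¬strong preparation) = 0.118000 / 0.158000 ≈ 0.747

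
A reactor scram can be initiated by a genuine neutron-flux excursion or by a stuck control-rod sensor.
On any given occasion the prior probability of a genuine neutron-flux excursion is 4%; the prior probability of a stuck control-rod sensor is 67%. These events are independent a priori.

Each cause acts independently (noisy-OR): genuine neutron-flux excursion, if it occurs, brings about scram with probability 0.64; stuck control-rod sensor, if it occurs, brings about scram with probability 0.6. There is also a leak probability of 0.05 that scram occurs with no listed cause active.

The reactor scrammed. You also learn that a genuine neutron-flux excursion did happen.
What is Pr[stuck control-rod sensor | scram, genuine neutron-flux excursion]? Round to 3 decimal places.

Pr[stuck control-rod sensor | scram, genuine neutron-flux excursion] ≈ 0.727

Under noisy-OR, P(scram | causes) = 1 − (1−0.05)·∏(1−qᵢ) over the active causes.
Numerator (weight on configurations with stuck control-rod sensor): 0.8632·0.67 = 0.578344
Denominator P(scram | genuine neutron-flux excursion): 0.658·0.33 + 0.8632·0.67 = 0.795484
P(stuck control-rod sensor | scram, genuine neutron-flux excursion) = 0.578344/0.795484 ≈ 0.727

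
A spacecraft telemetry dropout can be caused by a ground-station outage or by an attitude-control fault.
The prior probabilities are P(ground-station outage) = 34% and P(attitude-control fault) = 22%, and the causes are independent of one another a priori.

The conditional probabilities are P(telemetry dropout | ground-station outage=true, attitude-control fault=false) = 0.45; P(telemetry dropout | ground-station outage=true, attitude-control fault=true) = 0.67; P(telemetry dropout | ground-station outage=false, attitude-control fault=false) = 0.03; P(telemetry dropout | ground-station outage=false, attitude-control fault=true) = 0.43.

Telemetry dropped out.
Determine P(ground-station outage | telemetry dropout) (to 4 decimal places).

Enumerate the 4 (ground-station outage, attitude-control fault) configurations and weight by the priors:
  P(telemetry dropout) = 0.03×0.66×0.78 + 0.43×0.66×0.22 + 0.45×0.34×0.78 + 0.67×0.34×0.22
        = 0.015444 + 0.062436 + 0.119340 + 0.050116 = 0.247336
Configurations with ground-station outage contribute 0.169456, so
  P(ground-station outage | telemetry dropout) = 0.169456 / 0.247336 ≈ 0.6851

P(ground-station outage | telemetry dropout) ≈ 0.6851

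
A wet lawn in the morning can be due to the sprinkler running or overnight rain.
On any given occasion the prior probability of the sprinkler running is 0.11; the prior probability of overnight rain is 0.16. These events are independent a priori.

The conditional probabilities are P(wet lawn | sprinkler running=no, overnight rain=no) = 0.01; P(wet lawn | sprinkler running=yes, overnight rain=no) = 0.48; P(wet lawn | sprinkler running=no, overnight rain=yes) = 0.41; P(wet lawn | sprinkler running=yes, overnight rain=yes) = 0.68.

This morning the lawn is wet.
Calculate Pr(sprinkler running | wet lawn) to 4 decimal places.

Pr(sprinkler running | wet lawn) ≈ 0.4610

For the numerator, keep only sprinkler running=true terms: 0.044352 + 0.011968 = 0.056320
The normalizing constant is 0.01*0.89*0.84 + 0.41*0.89*0.16 + 0.48*0.11*0.84 + 0.68*0.11*0.16 = 0.122180
P(sprinkler running | wet lawn) = 0.056320/0.122180 ≈ 0.4610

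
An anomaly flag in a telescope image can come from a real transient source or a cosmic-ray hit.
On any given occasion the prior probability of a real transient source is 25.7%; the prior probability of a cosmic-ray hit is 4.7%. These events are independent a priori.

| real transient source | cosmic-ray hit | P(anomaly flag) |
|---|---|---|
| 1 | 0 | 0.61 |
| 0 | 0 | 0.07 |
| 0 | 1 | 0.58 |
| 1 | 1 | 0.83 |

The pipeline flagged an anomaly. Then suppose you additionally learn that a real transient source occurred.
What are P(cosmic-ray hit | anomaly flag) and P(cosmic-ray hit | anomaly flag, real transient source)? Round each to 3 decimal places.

P(anomaly flag) = 0.07·0.743·0.953 + 0.58·0.743·0.047 + 0.61·0.257·0.953 + 0.83·0.257·0.047 = 0.049566 + 0.020254 + 0.149402 + 0.010026 = 0.229248
Of this, 0.030280 comes from 0.020254 + 0.010026 (the cosmic-ray hit=true cases).
So P(cosmic-ray hit | anomaly flag) = 0.030280/0.229248 ≈ 0.132.

Now also conditioning on real transient source=true:
Sum P(anomaly flag|·) weighted by the priors over both values of cosmic-ray hit:
  P(anomaly flag | real transient source) = 0.61×0.953 + 0.83×0.047
        = 0.581330 + 0.039010 = 0.620340
Configurations with cosmic-ray hit contribute 0.039010, so
  P(cosmic-ray hit | anomaly flag, real transient source) = 0.039010 / 0.620340 ≈ 0.063

P(cosmic-ray hit | anomaly flag) ≈ 0.132; P(cosmic-ray hit | anomaly flag, real transient source) ≈ 0.063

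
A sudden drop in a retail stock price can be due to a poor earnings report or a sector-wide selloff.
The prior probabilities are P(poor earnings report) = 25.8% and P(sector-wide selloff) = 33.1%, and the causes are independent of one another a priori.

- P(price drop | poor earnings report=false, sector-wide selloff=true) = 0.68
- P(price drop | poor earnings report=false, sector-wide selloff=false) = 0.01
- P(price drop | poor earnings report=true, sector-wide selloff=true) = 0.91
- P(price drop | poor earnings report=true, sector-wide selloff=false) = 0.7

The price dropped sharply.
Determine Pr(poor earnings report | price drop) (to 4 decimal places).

Pr(poor earnings report | price drop) ≈ 0.5358

Numerator (weight on configurations with poor earnings report): 0.120821 + 0.077712 = 0.198533
Denominator P(price drop): 0.01×0.742×0.669 + 0.68×0.742×0.331 + 0.7×0.258×0.669 + 0.91×0.258×0.331 = 0.370506
P(poor earnings report | price drop) = 0.198533/0.370506 ≈ 0.5358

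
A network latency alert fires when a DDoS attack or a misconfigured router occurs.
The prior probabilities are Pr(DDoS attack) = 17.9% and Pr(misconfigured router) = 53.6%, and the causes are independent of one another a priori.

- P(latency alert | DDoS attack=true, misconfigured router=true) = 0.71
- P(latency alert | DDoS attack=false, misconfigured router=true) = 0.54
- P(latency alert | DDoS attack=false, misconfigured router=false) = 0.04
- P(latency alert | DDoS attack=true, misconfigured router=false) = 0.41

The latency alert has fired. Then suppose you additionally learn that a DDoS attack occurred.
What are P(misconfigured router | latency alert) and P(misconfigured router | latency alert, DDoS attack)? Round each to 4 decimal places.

P(misconfigured router | latency alert) ≈ 0.8612; P(misconfigured router | latency alert, DDoS attack) ≈ 0.6667

For the numerator, keep only misconfigured router=true terms: 0.237630 + 0.068120 = 0.305750
Normalizer over all consistent configurations: 0.04*0.821*0.464 + 0.54*0.821*0.536 + 0.41*0.179*0.464 + 0.71*0.179*0.536 = 0.355041
P(misconfigured router | latency alert) = 0.305750/0.355041 ≈ 0.8612

With the extra evidence:
Numerator (weight on configurations with misconfigured router): 0.71*0.536 = 0.380560
The normalizing constant is 0.41*0.464 + 0.71*0.536 = 0.570800
P(misconfigured router | latency alert, DDoS attack) = 0.380560/0.570800 ≈ 0.6667
Conditioning on DDoS attack lowers the posterior on misconfigured router: the classic explaining-away effect in a common-effect structure.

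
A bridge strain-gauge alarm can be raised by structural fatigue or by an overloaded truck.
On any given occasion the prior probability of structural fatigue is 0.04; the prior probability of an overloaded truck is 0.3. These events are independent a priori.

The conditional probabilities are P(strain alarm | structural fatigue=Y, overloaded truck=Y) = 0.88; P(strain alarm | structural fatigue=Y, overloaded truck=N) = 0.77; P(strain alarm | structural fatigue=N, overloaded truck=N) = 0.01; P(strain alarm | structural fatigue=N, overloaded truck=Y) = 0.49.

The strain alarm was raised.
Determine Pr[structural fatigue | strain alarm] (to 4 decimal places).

Pr[structural fatigue | strain alarm] ≈ 0.1785

By total probability over the 4 (structural fatigue, overloaded truck) configurations:
  P(strain alarm) = 0.01×0.96×0.7 + 0.49×0.96×0.3 + 0.77×0.04×0.7 + 0.88×0.04×0.3
        = 0.006720 + 0.141120 + 0.021560 + 0.010560 = 0.179960
The terms with structural fatigue present sum to 0.032120, so
  P(structural fatigue | strain alarm) = 0.032120 / 0.179960 ≈ 0.1785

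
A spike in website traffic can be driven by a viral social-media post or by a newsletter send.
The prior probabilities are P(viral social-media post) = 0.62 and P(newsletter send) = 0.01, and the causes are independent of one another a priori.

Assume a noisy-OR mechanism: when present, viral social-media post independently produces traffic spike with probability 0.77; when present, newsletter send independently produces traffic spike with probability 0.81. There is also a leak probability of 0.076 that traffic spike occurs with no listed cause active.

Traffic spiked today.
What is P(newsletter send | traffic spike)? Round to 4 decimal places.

P(newsletter send | traffic spike) ≈ 0.0174

Under noisy-OR, P(traffic spike | causes) = 1 − (1−0.076)·∏(1−qᵢ) over the active causes.
Sum P(traffic spike|·) weighted by the priors over the 4 (viral social-media post, newsletter send) configurations:
  P(traffic spike) = 0.076×0.38×0.99 + 0.82444×0.38×0.01 + 0.78748×0.62×0.99 + 0.959621×0.62×0.01
        = 0.028591 + 0.003133 + 0.483355 + 0.005950 = 0.521029
The terms with newsletter send present sum to 0.009083, so
  P(newsletter send | traffic spike) = 0.009083 / 0.521029 ≈ 0.0174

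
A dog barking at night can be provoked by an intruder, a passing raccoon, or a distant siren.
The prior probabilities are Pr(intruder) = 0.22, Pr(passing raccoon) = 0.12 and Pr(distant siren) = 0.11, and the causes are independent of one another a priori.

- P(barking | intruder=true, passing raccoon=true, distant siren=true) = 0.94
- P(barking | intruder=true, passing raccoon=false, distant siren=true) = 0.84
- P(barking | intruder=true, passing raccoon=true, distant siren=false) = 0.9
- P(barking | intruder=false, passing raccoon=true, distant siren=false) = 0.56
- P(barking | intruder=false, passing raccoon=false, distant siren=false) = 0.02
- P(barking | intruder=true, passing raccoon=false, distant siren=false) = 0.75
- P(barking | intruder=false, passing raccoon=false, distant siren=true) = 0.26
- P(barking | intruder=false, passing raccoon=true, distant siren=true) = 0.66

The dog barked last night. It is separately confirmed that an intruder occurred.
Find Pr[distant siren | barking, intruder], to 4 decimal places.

Pr[distant siren | barking, intruder] ≈ 0.1206

P(barking | intruder) = 0.75·0.88·0.89 + 0.84·0.88·0.11 + 0.9·0.12·0.89 + 0.94·0.12·0.11 = 0.587400 + 0.081312 + 0.096120 + 0.012408 = 0.777240
Of this, 0.093720 comes from 0.081312 + 0.012408 (the distant siren=true cases).
Hence the posterior is 0.093720/0.777240 ≈ 0.1206.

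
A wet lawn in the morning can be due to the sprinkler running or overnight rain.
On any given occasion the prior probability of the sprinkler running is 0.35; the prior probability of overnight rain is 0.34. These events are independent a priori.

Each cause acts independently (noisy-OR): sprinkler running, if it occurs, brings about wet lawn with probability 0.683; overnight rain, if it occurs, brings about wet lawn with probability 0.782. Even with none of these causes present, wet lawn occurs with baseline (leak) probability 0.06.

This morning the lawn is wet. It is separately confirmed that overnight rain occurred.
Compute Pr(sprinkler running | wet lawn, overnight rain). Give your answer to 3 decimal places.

Pr(sprinkler running | wet lawn, overnight rain) ≈ 0.388

Under noisy-OR, P(wet lawn | causes) = 1 − (1−0.06)·∏(1−qᵢ) over the active causes.
For the numerator, keep only sprinkler running=true terms: 0.93504*0.35 = 0.327264
Denominator P(wet lawn | overnight rain): 0.79508*0.65 + 0.93504*0.35 = 0.844066
P(sprinkler running | wet lawn, overnight rain) = 0.327264/0.844066 ≈ 0.388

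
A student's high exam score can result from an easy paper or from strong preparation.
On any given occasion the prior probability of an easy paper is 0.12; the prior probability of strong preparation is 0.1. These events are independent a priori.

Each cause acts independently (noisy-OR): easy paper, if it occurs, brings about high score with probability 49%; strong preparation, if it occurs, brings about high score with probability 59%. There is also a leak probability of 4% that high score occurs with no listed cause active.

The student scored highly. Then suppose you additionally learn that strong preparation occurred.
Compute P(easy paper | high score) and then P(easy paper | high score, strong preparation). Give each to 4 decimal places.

P(easy paper | high score) ≈ 0.4321; P(easy paper | high score, strong preparation) ≈ 0.1524

Under noisy-OR, P(high score | causes) = 1 − (1−0.04)·∏(1−qᵢ) over the active causes.
Enumerate the 4 (easy paper, strong preparation) configurations and weight by the priors:
  P(high score) = 0.04·0.88·0.9 + 0.6064·0.88·0.1 + 0.5104·0.12·0.9 + 0.799264·0.12·0.1
        = 0.031680 + 0.053363 + 0.055123 + 0.009591 = 0.149757
The terms with easy paper present sum to 0.064714, so
  P(easy paper | high score) = 0.064714 / 0.149757 ≈ 0.4321

With the extra evidence:
Enumerate both values of easy paper and weight by the priors:
  P(high score | strong preparation) = 0.6064·0.88 + 0.799264·0.12
        = 0.533632 + 0.095912 = 0.629544
Keeping only the easy paper-present terms gives 0.095912, so
  P(easy paper | high score, strong preparation) = 0.095912 / 0.629544 ≈ 0.1524
— strong preparation explains away the evidence for easy paper.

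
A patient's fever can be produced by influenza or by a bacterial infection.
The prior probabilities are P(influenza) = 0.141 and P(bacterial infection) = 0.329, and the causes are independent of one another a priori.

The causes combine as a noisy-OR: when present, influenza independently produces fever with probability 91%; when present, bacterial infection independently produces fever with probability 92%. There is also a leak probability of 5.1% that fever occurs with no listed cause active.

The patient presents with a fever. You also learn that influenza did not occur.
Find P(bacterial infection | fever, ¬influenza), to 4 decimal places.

Under noisy-OR, P(fever | causes) = 1 − (1−0.051)·∏(1−qᵢ) over the active causes.
By total probability over both values of bacterial infection:
  P(fever | ¬influenza) = 0.051×0.671 + 0.92408×0.329
        = 0.034221 + 0.304022 = 0.338243
Configurations with bacterial infection contribute 0.304022, so
  P(bacterial infection | fever, ¬influenza) = 0.304022 / 0.338243 ≈ 0.8988

P(bacterial infection | fever, ¬influenza) ≈ 0.8988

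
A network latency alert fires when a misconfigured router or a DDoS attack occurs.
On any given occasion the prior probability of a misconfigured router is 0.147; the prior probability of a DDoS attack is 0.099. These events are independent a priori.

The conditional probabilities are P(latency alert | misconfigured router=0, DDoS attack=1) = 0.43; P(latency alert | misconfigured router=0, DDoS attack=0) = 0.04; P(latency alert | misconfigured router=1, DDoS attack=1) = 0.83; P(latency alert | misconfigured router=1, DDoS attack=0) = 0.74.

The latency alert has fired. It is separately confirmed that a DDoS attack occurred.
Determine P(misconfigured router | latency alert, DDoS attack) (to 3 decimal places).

P(misconfigured router | latency alert, DDoS attack) ≈ 0.250

P(latency alert | DDoS attack) = 0.43·0.853 + 0.83·0.147 = 0.366790 + 0.122010 = 0.488800
Of this, 0.122010 comes from 0.83·0.147 (the misconfigured router=true cases).
Hence the posterior is 0.122010/0.488800 ≈ 0.250.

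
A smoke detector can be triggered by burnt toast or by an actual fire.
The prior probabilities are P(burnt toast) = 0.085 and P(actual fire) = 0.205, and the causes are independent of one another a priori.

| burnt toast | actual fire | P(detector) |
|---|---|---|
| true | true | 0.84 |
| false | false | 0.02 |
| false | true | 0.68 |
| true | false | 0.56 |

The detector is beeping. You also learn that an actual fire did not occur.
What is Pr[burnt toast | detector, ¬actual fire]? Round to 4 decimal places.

P(detector | ¬actual fire) = 0.02×0.915 + 0.56×0.085 = 0.018300 + 0.047600 = 0.065900
Of this, 0.047600 comes from 0.56×0.085 (the burnt toast=true cases).
P(burnt toast | detector, ¬actual fire) = 0.047600 / 0.065900 ≈ 0.7223

Pr[burnt toast | detector, ¬actual fire] ≈ 0.7223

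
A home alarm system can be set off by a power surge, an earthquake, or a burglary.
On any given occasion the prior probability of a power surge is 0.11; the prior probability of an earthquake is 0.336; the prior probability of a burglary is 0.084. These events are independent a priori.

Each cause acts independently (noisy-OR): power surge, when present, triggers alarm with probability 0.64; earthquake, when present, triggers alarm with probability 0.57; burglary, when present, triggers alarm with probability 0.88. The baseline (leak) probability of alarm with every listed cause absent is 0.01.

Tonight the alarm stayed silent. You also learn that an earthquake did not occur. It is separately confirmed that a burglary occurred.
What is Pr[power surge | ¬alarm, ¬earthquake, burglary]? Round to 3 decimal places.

Under noisy-OR, P(alarm | causes) = 1 − (1−0.01)·∏(1−qᵢ) over the active causes.
P(¬alarm | ¬earthquake, burglary) = 0.1188·0.89 + 0.042768·0.11 = 0.105732 + 0.004704 = 0.110436
The power surge-present share is 0.042768·0.11 = 0.004704.
Hence the posterior is 0.004704/0.110436 ≈ 0.043.

Pr[power surge | ¬alarm, ¬earthquake, burglary] ≈ 0.043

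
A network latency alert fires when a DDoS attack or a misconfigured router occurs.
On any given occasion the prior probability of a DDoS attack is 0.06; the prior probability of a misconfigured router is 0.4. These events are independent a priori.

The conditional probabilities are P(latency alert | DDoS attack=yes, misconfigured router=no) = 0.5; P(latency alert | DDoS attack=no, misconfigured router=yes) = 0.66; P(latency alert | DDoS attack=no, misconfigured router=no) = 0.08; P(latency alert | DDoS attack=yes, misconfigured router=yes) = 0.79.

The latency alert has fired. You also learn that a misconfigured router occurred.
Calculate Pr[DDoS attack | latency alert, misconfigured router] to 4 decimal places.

Pr[DDoS attack | latency alert, misconfigured router] ≈ 0.0710

P(latency alert | misconfigured router) = 0.66·0.94 + 0.79·0.06 = 0.620400 + 0.047400 = 0.667800
The DDoS attack-present share is 0.79·0.06 = 0.047400.
So P(DDoS attack | latency alert, misconfigured router) = 0.047400/0.667800 ≈ 0.0710.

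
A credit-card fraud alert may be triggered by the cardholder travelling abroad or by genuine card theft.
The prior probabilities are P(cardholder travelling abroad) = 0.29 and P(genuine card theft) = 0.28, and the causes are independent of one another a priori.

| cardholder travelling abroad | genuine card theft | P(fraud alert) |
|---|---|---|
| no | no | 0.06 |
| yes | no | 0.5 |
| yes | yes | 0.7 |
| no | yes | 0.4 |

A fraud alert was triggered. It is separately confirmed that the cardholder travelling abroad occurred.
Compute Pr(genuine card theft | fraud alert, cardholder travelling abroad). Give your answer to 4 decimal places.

Pr(genuine card theft | fraud alert, cardholder travelling abroad) ≈ 0.3525

Sum P(fraud alert|·) weighted by the priors over both values of genuine card theft:
  P(fraud alert | cardholder travelling abroad) = 0.5·0.72 + 0.7·0.28
        = 0.360000 + 0.196000 = 0.556000
The terms with genuine card theft present sum to 0.196000, so
  P(genuine card theft | fraud alert, cardholder travelling abroad) = 0.196000 / 0.556000 ≈ 0.3525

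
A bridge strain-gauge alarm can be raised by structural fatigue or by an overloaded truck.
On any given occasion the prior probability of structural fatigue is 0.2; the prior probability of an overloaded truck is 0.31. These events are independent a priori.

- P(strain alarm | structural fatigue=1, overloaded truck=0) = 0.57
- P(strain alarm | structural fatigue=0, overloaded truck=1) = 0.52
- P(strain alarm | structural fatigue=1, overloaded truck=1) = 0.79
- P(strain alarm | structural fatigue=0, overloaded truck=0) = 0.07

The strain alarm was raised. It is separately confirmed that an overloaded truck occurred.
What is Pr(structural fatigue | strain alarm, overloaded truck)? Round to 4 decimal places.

Numerator (weight on configurations with structural fatigue): 0.79*0.2 = 0.158000
Normalizer over all consistent configurations: 0.52*0.8 + 0.79*0.2 = 0.574000
Posterior = 0.158000 / 0.574000 ≈ 0.2753

Pr(structural fatigue | strain alarm, overloaded truck) ≈ 0.2753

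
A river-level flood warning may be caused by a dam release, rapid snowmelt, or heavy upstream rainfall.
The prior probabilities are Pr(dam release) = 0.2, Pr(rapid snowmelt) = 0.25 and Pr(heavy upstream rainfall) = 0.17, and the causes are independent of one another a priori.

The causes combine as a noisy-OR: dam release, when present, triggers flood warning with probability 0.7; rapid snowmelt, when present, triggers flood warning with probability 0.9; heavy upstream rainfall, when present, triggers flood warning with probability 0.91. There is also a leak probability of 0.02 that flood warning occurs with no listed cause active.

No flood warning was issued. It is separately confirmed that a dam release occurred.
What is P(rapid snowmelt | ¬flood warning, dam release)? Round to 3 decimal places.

P(rapid snowmelt | ¬flood warning, dam release) ≈ 0.032

Under noisy-OR, P(flood warning | causes) = 1 − (1−0.02)·∏(1−qᵢ) over the active causes.
P(¬flood warning | dam release) = 0.294×0.75×0.83 + 0.02646×0.75×0.17 + 0.0294×0.25×0.83 + 0.002646×0.25×0.17 = 0.183015 + 0.003374 + 0.006100 + 0.000112 = 0.192601
Of this, 0.006212 comes from 0.006100 + 0.000112 (the rapid snowmelt=true cases).
So P(rapid snowmelt | ¬flood warning, dam release) = 0.006212/0.192601 ≈ 0.032.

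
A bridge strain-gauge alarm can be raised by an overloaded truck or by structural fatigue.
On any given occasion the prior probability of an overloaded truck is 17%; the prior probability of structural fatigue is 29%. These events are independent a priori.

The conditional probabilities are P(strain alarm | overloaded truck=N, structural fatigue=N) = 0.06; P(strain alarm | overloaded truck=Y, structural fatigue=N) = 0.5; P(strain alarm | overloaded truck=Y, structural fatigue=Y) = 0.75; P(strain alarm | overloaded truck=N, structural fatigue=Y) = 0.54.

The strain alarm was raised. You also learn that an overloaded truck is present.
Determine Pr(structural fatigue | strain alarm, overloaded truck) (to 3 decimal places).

Enumerate both values of structural fatigue and weight by the priors:
  P(strain alarm | overloaded truck) = 0.5*0.71 + 0.75*0.29
        = 0.355000 + 0.217500 = 0.572500
Configurations with structural fatigue contribute 0.217500, so
  P(structural fatigue | strain alarm, overloaded truck) = 0.217500 / 0.572500 ≈ 0.380

Pr(structural fatigue | strain alarm, overloaded truck) ≈ 0.380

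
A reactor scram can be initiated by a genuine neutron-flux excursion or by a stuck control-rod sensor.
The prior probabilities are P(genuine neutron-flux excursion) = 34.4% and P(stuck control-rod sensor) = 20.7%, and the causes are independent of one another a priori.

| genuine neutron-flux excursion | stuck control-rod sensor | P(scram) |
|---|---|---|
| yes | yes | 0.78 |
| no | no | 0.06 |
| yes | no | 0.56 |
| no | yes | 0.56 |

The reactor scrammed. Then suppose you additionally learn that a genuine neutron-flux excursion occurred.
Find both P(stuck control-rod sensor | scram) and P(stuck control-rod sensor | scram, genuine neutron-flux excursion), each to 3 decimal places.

P(stuck control-rod sensor | scram) ≈ 0.417; P(stuck control-rod sensor | scram, genuine neutron-flux excursion) ≈ 0.267

Numerator (weight on configurations with stuck control-rod sensor): 0.076044 + 0.055542 = 0.131586
Normalizer over all consistent configurations: 0.06×0.656×0.793 + 0.56×0.656×0.207 + 0.56×0.344×0.793 + 0.78×0.344×0.207 = 0.315562
Posterior = 0.131586 / 0.315562 ≈ 0.417

Now also conditioning on genuine neutron-flux excursion=true:
P(scram | genuine neutron-flux excursion) = 0.56×0.793 + 0.78×0.207 = 0.444080 + 0.161460 = 0.605540
The stuck control-rod sensor-present share is 0.78×0.207 = 0.161460.
So P(stuck control-rod sensor | scram, genuine neutron-flux excursion) = 0.161460/0.605540 ≈ 0.267.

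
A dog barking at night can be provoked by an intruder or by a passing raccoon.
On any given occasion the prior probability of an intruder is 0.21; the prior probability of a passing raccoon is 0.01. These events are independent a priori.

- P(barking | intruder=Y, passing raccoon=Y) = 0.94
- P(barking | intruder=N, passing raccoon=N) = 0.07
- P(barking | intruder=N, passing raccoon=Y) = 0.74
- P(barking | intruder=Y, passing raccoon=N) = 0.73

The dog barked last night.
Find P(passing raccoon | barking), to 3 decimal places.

Enumerate the 4 (intruder, passing raccoon) configurations and weight by the priors:
  P(barking) = 0.07*0.79*0.99 + 0.74*0.79*0.01 + 0.73*0.21*0.99 + 0.94*0.21*0.01
        = 0.054747 + 0.005846 + 0.151767 + 0.001974 = 0.214334
Configurations with passing raccoon contribute 0.007820, so
  P(passing raccoon | barking) = 0.007820 / 0.214334 ≈ 0.036

P(passing raccoon | barking) ≈ 0.036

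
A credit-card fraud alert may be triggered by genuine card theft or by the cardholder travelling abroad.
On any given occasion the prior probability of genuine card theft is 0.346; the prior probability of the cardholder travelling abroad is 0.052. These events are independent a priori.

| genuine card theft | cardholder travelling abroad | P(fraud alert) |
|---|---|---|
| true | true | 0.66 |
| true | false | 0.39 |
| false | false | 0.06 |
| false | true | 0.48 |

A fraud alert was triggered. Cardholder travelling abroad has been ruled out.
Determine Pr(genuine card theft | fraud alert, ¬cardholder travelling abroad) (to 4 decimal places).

P(fraud alert | ¬cardholder travelling abroad) = 0.06·0.654 + 0.39·0.346 = 0.039240 + 0.134940 = 0.174180
The genuine card theft-present share is 0.39·0.346 = 0.134940.
So P(genuine card theft | fraud alert, ¬cardholder travelling abroad) = 0.134940/0.174180 ≈ 0.7747.

Pr(genuine card theft | fraud alert, ¬cardholder travelling abroad) ≈ 0.7747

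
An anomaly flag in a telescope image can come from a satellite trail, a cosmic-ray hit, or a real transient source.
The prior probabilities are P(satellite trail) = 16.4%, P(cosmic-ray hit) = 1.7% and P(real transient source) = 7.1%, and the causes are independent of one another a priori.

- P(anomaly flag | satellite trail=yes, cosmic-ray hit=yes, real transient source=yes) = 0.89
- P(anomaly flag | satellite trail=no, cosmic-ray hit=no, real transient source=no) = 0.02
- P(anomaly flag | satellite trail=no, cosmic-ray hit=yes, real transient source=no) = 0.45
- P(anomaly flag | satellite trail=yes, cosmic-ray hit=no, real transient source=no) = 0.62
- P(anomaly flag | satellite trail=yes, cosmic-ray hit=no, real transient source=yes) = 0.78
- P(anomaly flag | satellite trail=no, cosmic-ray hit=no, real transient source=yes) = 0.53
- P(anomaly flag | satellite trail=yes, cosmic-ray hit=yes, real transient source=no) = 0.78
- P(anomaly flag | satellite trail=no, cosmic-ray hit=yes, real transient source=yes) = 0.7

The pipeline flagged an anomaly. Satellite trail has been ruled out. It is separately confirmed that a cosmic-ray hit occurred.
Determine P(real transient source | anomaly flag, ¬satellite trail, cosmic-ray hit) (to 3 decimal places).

P(real transient source | anomaly flag, ¬satellite trail, cosmic-ray hit) ≈ 0.106

Numerator (weight on configurations with real transient source): 0.7×0.071 = 0.049700
Denominator P(anomaly flag | ¬satellite trail, cosmic-ray hit): 0.45×0.929 + 0.7×0.071 = 0.467750
Posterior = 0.049700 / 0.467750 ≈ 0.106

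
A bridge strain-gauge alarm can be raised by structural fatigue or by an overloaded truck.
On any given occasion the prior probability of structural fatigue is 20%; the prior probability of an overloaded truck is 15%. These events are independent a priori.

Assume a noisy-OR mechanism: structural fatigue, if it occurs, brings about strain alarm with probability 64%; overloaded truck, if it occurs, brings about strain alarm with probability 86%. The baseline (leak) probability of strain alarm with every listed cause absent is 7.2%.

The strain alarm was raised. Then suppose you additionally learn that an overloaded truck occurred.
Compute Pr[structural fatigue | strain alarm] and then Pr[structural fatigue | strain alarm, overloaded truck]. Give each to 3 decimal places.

Under noisy-OR, P(strain alarm | causes) = 1 − (1−0.072)·∏(1−qᵢ) over the active causes.
P(strain alarm) = 0.072×0.8×0.85 + 0.87008×0.8×0.15 + 0.66592×0.2×0.85 + 0.953229×0.2×0.15 = 0.048960 + 0.104410 + 0.113206 + 0.028597 = 0.295173
Of this, 0.141803 comes from 0.113206 + 0.028597 (the structural fatigue=true cases).
So P(structural fatigue | strain alarm) = 0.141803/0.295173 ≈ 0.480.

Now condition on the additional information:
P(strain alarm | overloaded truck) = 0.87008*0.8 + 0.953229*0.2 = 0.696064 + 0.190646 = 0.886710
The structural fatigue-present share is 0.953229*0.2 = 0.190646.
Hence the posterior is 0.190646/0.886710 ≈ 0.215.
Conditioning on overloaded truck lowers the posterior on structural fatigue: the classic explaining-away effect in a common-effect structure.

Pr[structural fatigue | strain alarm] ≈ 0.480; Pr[structural fatigue | strain alarm, overloaded truck] ≈ 0.215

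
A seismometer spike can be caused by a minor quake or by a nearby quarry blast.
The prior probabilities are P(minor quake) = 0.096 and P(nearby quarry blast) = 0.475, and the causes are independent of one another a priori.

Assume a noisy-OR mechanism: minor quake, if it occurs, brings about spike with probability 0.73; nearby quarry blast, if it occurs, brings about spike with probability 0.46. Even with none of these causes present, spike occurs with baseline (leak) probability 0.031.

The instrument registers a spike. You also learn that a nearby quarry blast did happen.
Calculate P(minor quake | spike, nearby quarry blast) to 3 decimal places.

P(minor quake | spike, nearby quarry blast) ≈ 0.161

Under noisy-OR, P(spike | causes) = 1 − (1−0.031)·∏(1−qᵢ) over the active causes.
P(spike | nearby quarry blast) = 0.47674·0.904 + 0.85872·0.096 = 0.430973 + 0.082437 = 0.513410
The minor quake-present share is 0.85872·0.096 = 0.082437.
So P(minor quake | spike, nearby quarry blast) = 0.082437/0.513410 ≈ 0.161.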